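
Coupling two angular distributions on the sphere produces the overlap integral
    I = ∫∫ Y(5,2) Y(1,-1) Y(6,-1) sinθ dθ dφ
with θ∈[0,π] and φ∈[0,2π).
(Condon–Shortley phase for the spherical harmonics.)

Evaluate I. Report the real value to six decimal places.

-0.129207

Rules hold: Σm=0, L=12 even, 4≤6≤6.
N = 11·3·13 = 429
Δ = 0!·10!·2!/13! = 1/858
Racah Σ t=0..0: t=0:+1/14400 = 1/14400
⇒ 3j(5 1 6; 0 0 0)² = 6/143, sgn +1
Racah Σ t=0..0: t=0:+1/60480 = 1/60480
⇒ 3j(5 1 6; 2 -1 -1)² = 5/429, sgn -1
4πI² = N·(3j₀)²·(3jₘ)² = 30/143
I = -1·√(0.20979/4π) = -0.12920749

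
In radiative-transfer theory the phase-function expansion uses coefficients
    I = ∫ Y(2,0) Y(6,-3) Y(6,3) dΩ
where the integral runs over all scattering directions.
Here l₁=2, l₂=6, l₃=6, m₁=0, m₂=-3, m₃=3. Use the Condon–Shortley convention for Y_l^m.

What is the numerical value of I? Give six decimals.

Rules hold: Σm=0, L=14 even, 4≤6≤8.
N = 5·13·13 = 845
Δ = 2!·2!·10!/15! = 1/90090
Racah Σ t=0..2: t=0:+1/69120 t=1:−1/14400 t=2:+1/69120 = -7/172800
⇒ 3j(2 6 6; 0 0 0)² = 14/715, sgn -1
Racah Σ t=0..2: t=0:+1/120960 t=1:−1/80640 t=2:+1/1451520 = -1/290304
⇒ 3j(2 6 6; 0 -3 3)² = 5/2002, sgn +1
4πI² = N·(3j₀)²·(3jₘ)² = 5/121
I = -1·√(0.0413223/4π) = -0.05734392

-0.057344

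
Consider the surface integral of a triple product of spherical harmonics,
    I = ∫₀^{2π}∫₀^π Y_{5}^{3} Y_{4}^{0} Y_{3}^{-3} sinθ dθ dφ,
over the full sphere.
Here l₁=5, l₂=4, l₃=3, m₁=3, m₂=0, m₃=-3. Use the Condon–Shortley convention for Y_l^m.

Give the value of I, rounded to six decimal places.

0.196280

m-sum 0 ✓  L=12 even ✓  1≤3≤9 ✓
Π(2lᵢ+1) = 11×9×7 = 693
triangle coeff Δ(5,4,3) = 1/180180
Σ_t [2,4]: t=2:+1/576 t=3:−1/144 t=4:+1/576 = -1/288
(3j)²=20/1001 [(5 4 3; 0 0 0)], sign=+1
Σ_t [2,2]: t=2:+1/2304 = 1/2304
(3j)²=5/143 [(5 4 3; 3 0 -3)], sign=+1
⇒ 4πI² = 900/1859
I = (+1)√(900/1859/(4π)) = 0.19628026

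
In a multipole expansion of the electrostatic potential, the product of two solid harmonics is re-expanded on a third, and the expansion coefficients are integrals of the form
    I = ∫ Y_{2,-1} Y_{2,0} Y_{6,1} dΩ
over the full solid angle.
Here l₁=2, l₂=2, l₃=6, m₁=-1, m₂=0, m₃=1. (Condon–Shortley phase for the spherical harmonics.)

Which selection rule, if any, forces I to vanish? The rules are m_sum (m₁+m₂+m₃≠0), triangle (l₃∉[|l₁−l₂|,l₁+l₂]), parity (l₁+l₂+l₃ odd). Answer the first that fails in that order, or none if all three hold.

Σmᵢ = 0  ✓
l₃∈[|l₁−l₂|,l₁+l₂]=[0,4], have l₃=6  ✗
Σlᵢ = 10 ⇒ even

triangle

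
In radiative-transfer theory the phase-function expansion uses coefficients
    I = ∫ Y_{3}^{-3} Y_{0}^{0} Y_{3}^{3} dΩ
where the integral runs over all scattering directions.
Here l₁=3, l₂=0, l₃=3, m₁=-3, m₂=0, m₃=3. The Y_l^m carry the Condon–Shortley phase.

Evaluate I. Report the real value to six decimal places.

-0.282095

Rules hold: Σm=0, L=6 even, 3≤3≤3.
N = 7·1·7 = 49
Δ = 0!·6!·0!/7! = 1/7
Racah Σ t=0..0: t=0:+1/36 = 1/36
⇒ 3j(3 0 3; 0 0 0)² = 1/7, sgn -1
Racah Σ t=0..0: t=0:+1/720 = 1/720
⇒ 3j(3 0 3; -3 0 3)² = 1/7, sgn +1
4πI² = N·(3j₀)²·(3jₘ)² = 1/1
I = -1·√(1/4π) = -0.28209479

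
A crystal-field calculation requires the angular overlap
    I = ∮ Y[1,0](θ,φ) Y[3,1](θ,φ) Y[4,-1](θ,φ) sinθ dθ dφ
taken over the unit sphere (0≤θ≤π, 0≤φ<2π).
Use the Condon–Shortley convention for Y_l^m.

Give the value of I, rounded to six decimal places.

-0.238414

m-sum 0 ✓  L=8 even ✓  2≤4≤4 ✓
Π(2lᵢ+1) = 3×7×9 = 189
triangle coeff Δ(1,3,4) = 1/252
Σ_t [0,0]: t=0:+1/36 = 1/36
(3j)²=4/63 [(1 3 4; 0 0 0)], sign=+1
Σ_t [0,0]: t=0:+1/48 = 1/48
(3j)²=5/84 [(1 3 4; 0 1 -1)], sign=-1
⇒ 4πI² = 5/7
I = (-1)√(5/7/(4π)) = -0.23841361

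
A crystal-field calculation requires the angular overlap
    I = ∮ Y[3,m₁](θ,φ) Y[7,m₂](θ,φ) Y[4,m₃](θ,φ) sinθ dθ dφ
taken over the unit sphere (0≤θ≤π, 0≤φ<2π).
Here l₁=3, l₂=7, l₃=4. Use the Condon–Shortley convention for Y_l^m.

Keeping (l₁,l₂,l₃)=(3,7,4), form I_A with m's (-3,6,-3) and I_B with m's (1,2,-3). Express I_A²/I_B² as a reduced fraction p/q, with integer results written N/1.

l's match ⇒ only the (l;m) 3-j factors differ between A and B.
A: triangle coeff Δ(3,7,4) = 1/45045; Σ_t [6,6]: t=6:+1/3628800 = 1/3628800; (3j)²=4/105 [(3 7 4; -3 6 -3)], sign=-1
B: triangle coeff Δ(3,7,4) = 1/45045; Σ_t [2,2]: t=2:+1/241920 = 1/241920; (3j)²=4/1001 [(3 7 4; 1 2 -3)], sign=-1
I_A²/I_B² = (4/105)/(4/1001) = 143/15

143/15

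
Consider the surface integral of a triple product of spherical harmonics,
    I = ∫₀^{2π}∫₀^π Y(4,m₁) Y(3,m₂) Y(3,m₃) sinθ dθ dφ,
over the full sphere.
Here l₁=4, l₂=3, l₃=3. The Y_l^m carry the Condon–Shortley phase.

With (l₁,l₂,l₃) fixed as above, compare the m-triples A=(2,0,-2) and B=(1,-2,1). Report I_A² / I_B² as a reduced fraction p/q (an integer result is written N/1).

3/32

Shared (l₁,l₂,l₃)=(4,3,3): N and (l;000)² cancel in I_A²/I_B².
A: Δ = 4!·4!·2!/11! = 1/34650; Racah Σ t=1..2: t=1:−1/72 t=2:+1/96 = -1/288; ⇒ 3j(4 3 3; 2 0 -2)² = 1/462, sgn +1
B: Δ = 4!·4!·2!/11! = 1/34650; Racah Σ t=0..1: t=0:+1/144 t=1:−1/48 = -1/72; ⇒ 3j(4 3 3; 1 -2 1)² = 16/693, sgn -1
I_A²/I_B² = (1/462)/(16/693) = 3/32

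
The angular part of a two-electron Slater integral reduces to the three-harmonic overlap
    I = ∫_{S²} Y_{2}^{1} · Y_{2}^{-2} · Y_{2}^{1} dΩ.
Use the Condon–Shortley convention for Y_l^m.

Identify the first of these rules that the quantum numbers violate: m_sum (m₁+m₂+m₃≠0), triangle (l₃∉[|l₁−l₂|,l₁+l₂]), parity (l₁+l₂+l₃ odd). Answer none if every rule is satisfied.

Σmᵢ = 0  ✓
l₃∈[|l₁−l₂|,l₁+l₂]=[0,4], have l₃=2  ✓
Σlᵢ = 6 ⇒ even  ✓

none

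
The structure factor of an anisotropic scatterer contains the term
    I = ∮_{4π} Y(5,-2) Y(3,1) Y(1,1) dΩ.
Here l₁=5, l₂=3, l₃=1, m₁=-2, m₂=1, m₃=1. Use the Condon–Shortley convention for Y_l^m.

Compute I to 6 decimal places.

0.000000

|5−3|≤1≤5+3 violated ⇒ I = 0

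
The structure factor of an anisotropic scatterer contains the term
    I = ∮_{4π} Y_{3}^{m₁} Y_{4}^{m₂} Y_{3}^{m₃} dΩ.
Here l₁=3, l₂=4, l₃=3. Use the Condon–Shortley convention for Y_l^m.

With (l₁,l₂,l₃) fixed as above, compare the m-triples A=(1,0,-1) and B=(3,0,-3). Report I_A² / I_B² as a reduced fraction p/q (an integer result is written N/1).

Shared (l₁,l₂,l₃)=(3,4,3): N and (l;000)² cancel in I_A²/I_B².
A: Δ = 4!·2!·4!/11! = 1/34650; Racah Σ t=0..2: t=0:+1/1152 t=1:−1/36 t=2:+1/32 = 5/1152; ⇒ 3j(3 4 3; 1 0 -1)² = 1/1386, sgn +1
B: Δ = 4!·2!·4!/11! = 1/34650; Racah Σ t=0..0: t=0:+1/1152 = 1/1152; ⇒ 3j(3 4 3; 3 0 -3)² = 1/154, sgn +1
I_A²/I_B² = (1/1386)/(1/154) = 1/9

1/9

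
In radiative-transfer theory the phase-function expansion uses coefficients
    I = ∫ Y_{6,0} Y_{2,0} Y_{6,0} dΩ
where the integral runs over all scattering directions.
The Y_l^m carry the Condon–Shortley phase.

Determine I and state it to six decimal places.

Rules hold: Σm=0, L=14 even, 4≤6≤8.
N = 13·5·13 = 845
Δ = 2!·10!·2!/15! = 1/90090
Racah Σ t=0..2: t=0:+1/69120 t=1:−1/14400 t=2:+1/69120 = -7/172800
⇒ 3j(6 2 6; 0 0 0)² = 14/715, sgn -1
(m-triple is (0,0,0) — same symbol as above.)
4πI² = N·(3j₀)²·(3jₘ)² = 196/605
I = +1·√(0.323967/4π) = 0.16056298

0.160563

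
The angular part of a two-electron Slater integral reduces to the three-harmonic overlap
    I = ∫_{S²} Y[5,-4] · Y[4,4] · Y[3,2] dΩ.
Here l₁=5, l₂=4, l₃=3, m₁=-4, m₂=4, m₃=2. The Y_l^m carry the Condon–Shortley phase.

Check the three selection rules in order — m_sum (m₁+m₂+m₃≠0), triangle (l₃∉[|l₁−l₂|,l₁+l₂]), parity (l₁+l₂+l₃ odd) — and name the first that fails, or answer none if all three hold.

m_sum

azimuthal sum: -4 + 4 + 2 = 2  ✗
1 ≤ 3 ≤ 9 (triangle on l)
L = 5 + 4 + 3 = 12 (even)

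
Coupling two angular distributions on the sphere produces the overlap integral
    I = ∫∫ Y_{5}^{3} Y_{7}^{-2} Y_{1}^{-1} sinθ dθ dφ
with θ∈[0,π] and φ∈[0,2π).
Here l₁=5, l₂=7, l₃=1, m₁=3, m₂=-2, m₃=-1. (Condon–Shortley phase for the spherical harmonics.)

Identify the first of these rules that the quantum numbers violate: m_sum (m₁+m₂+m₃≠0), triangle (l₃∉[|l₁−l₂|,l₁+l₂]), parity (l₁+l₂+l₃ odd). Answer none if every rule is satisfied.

m₁+m₂+m₃ = 3 − 2 − 1 = 0  ✓
triangle: |5−7|=2 ≤ l₃=1 ≤ 5+7=12  ✗
parity: l₁+l₂+l₃ = 13 is odd

triangle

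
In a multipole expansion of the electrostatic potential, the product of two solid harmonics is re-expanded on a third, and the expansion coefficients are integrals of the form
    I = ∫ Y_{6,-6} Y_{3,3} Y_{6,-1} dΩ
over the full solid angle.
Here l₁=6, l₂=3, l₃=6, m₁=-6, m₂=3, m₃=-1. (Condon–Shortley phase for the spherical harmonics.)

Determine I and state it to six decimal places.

m-sum = -6 + 3 − 1 = -4 ≠ 0 ⇒ I = 0

0.000000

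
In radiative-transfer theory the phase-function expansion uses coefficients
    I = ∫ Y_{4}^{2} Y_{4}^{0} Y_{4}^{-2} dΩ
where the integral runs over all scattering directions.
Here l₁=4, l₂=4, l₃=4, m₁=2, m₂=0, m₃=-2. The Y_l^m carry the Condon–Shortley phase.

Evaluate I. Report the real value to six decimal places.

m-sum 0 ✓  L=12 even ✓  0≤4≤8 ✓
Π(2lᵢ+1) = 9×9×9 = 729
triangle coeff Δ(4,4,4) = 1/450450
Σ_t [0,4]: t=0:+1/13824 t=1:−1/216 t=2:+1/64 t=3:−1/216 t=4:+1/13824 = 5/768
(3j)²=18/1001 [(4 4 4; 0 0 0)], sign=+1
Σ_t [0,2]: t=0:+1/2304 t=1:−1/216 t=2:+1/384 = -11/6912
(3j)²=11/1638 [(4 4 4; 2 0 -2)], sign=-1
⇒ 4πI² = 729/8281
I = (-1)√(729/8281/(4π)) = -0.08369845

-0.083698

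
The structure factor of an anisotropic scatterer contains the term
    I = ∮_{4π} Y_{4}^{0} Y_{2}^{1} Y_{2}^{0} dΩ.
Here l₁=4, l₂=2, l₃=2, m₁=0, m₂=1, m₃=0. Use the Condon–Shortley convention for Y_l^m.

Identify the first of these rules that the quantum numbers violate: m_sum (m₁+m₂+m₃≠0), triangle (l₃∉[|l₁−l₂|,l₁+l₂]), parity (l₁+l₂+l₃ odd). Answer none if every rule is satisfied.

Σmᵢ = 1  ✗
l₃∈[|l₁−l₂|,l₁+l₂]=[2,6], have l₃=2
Σlᵢ = 8 ⇒ even

m_sum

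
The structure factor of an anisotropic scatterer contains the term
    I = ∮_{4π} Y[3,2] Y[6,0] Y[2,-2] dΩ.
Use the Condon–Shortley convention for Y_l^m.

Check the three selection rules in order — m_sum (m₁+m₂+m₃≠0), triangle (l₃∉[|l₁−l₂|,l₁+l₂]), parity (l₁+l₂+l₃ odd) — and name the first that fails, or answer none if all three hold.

triangle

Σmᵢ = 0  ✓
l₃∈[|l₁−l₂|,l₁+l₂]=[3,9], have l₃=2  ✗
Σlᵢ = 11 ⇒ odd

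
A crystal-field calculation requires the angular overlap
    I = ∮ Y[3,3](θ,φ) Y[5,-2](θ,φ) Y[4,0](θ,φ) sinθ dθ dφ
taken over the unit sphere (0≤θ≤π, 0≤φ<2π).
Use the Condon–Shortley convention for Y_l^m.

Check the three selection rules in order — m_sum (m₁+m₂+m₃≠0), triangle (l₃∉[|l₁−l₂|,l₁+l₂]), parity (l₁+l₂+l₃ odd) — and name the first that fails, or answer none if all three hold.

azimuthal sum: 3 − 2 + 0 = 1  ✗
2 ≤ 4 ≤ 8 (triangle on l)
L = 3 + 5 + 4 = 12 (even)

m_sum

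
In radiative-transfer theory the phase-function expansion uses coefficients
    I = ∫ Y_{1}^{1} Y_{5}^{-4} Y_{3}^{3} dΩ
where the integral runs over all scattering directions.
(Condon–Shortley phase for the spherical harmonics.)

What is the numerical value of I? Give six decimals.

0.000000

l₃=3 ∉ [4,6] — triangle fails ⇒ I = 0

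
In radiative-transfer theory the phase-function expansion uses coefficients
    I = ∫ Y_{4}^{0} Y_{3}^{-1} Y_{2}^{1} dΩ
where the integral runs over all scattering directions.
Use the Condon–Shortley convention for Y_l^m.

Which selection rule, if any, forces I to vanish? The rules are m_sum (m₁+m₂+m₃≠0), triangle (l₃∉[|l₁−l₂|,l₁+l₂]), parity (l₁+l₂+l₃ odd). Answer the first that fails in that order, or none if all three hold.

azimuthal sum: 0 − 1 + 1 = 0  ✓
1 ≤ 2 ≤ 7 (triangle on l)  ✓
L = 4 + 3 + 2 = 9 (odd)  ✗

parity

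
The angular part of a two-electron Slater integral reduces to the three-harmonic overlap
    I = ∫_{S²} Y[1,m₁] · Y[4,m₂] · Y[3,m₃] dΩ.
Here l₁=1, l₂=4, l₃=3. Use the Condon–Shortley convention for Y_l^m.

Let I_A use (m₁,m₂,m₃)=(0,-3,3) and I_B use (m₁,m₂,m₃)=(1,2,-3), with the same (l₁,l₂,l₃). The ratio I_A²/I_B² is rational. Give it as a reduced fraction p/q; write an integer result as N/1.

7/1

Shared (l₁,l₂,l₃)=(1,4,3): N and (l;000)² cancel in I_A²/I_B².
A: Δ = 2!·0!·6!/9! = 1/252; Racah Σ t=1..1: t=1:−1/720 = -1/720; ⇒ 3j(1 4 3; 0 -3 3)² = 1/36, sgn -1
B: Δ = 2!·0!·6!/9! = 1/252; Racah Σ t=0..0: t=0:+1/1440 = 1/1440; ⇒ 3j(1 4 3; 1 2 -3)² = 1/252, sgn +1
I_A²/I_B² = (1/36)/(1/252) = 7/1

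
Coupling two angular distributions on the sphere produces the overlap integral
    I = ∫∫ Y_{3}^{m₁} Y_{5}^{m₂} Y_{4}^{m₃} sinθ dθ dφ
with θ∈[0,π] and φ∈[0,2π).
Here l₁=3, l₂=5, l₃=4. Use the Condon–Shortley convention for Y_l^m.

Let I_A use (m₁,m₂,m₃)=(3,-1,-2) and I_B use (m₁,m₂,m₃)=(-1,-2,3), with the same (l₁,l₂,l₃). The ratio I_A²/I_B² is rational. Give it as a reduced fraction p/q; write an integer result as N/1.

Shared (l₁,l₂,l₃)=(3,5,4): N and (l;000)² cancel in I_A²/I_B².
A: Δ = 4!·2!·6!/13! = 1/180180; Racah Σ t=0..0: t=0:+1/2304 = 1/2304; ⇒ 3j(3 5 4; 3 -1 -2)² = 75/4004, sgn +1
B: Δ = 4!·2!·6!/13! = 1/180180; Racah Σ t=2..3: t=2:+1/960 t=3:−1/4320 = 7/8640; ⇒ 3j(3 5 4; -1 -2 3)² = 343/12870, sgn -1
I_A²/I_B² = (75/4004)/(343/12870) = 3375/4802

3375/4802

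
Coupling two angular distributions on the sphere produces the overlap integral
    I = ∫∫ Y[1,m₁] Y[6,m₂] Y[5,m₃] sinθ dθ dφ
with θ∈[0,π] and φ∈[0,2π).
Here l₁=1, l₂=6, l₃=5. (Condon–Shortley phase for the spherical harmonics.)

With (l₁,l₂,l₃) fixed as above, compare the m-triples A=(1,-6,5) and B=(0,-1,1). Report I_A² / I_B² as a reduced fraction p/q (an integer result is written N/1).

l's match ⇒ only the (l;m) 3-j factors differ between A and B.
A: triangle coeff Δ(1,6,5) = 1/858; Σ_t [0,0]: t=0:+1/7257600 = 1/7257600; (3j)²=1/13 [(1 6 5; 1 -6 5)], sign=+1
B: triangle coeff Δ(1,6,5) = 1/858; Σ_t [1,1]: t=1:−1/17280 = -1/17280; (3j)²=35/858 [(1 6 5; 0 -1 1)], sign=-1
I_A²/I_B² = (1/13)/(35/858) = 66/35

66/35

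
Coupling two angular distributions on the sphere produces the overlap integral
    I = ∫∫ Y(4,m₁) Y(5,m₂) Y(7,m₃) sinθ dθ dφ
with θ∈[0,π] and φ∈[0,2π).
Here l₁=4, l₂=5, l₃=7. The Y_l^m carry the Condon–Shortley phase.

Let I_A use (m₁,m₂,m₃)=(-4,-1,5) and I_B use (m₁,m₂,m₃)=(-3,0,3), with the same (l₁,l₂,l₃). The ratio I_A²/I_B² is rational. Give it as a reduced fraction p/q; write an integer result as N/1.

528/245

Same 4,5,7: normalisation and zero-m 3j drop out of the ratio.
A: Δ: 2! 6! 8! / 17! → 1/6126120; sum: t=2:+1/2073600 = 1/2073600; 3j²(4 5 7; -4 -1 5) = Δ·Π!·Σ² = 28/1105  (sign +1)
B: Δ: 2! 6! 8! / 17! → 1/6126120; sum: t=1:−1/414720 t=2:+1/172800 = 7/2073600; 3j²(4 5 7; -3 0 3) = Δ·Π!·Σ² = 343/29172  (sign +1)
I_A²/I_B² = (28/1105)/(343/29172) = 528/245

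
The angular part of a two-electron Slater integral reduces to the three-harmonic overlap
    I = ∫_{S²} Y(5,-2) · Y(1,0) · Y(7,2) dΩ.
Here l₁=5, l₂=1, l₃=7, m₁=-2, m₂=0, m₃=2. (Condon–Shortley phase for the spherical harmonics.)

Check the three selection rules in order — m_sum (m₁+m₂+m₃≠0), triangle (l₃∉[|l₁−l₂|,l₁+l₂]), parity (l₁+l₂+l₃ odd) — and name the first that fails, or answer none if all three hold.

azimuthal sum: -2 + 0 + 2 = 0  ✓
4 ≤ 7 ≤ 6 (triangle on l)  ✗
L = 5 + 1 + 7 = 13 (odd)

triangle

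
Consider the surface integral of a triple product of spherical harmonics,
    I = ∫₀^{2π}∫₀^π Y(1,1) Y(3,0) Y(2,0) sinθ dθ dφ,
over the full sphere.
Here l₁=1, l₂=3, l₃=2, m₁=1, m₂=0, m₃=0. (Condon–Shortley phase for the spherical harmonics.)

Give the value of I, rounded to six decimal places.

0.000000

Σmᵢ = 1 ≠ 0, so the φ-integral vanishes; I = 0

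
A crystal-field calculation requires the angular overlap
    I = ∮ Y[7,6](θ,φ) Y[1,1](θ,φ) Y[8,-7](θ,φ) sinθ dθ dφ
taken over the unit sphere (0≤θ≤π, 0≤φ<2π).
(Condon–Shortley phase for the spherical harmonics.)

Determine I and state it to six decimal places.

m-sum 0 ✓  L=16 even ✓  6≤8≤8 ✓
Π(2lᵢ+1) = 15×3×17 = 765
triangle coeff Δ(7,1,8) = 1/2040
Σ_t [0,0]: t=0:+1/25401600 = 1/25401600
(3j)²=8/255 [(7 1 8; 0 0 0)], sign=+1
Σ_t [0,0]: t=0:+1/12454041600 = 1/12454041600
(3j)²=7/136 [(7 1 8; 6 1 -7)], sign=-1
⇒ 4πI² = 21/17
I = (-1)√(21/17/(4π)) = -0.31353083

-0.313531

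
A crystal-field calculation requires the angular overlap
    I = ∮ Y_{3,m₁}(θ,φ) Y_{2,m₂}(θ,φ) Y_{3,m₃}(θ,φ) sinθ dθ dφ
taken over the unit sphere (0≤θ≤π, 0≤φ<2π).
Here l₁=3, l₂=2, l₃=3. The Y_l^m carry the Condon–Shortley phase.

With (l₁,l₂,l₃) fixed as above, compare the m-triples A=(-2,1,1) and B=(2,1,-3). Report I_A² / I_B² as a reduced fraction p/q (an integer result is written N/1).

Same 3,2,3: normalisation and zero-m 3j drop out of the ratio.
A: Δ: 2! 4! 2! / 9! → 1/3780; sum: t=1:−1/48 t=2:+1/12 = 1/16; 3j²(3 2 3; -2 1 1) = Δ·Π!·Σ² = 1/28  (sign +1)
B: Δ: 2! 4! 2! / 9! → 1/3780; sum: t=1:−1/48 = -1/48; 3j²(3 2 3; 2 1 -3) = Δ·Π!·Σ² = 5/84  (sign -1)
I_A²/I_B² = (1/28)/(5/84) = 3/5

3/5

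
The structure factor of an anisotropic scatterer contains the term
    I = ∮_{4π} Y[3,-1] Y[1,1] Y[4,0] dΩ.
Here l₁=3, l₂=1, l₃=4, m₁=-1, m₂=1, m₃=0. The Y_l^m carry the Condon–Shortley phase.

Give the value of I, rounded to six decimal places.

Rules hold: Σm=0, L=8 even, 2≤4≤4.
N = 7·3·9 = 189
Δ = 0!·6!·2!/9! = 1/252
Racah Σ t=0..0: t=0:+1/36 = 1/36
⇒ 3j(3 1 4; 0 0 0)² = 4/63, sgn +1
Racah Σ t=0..0: t=0:+1/96 = 1/96
⇒ 3j(3 1 4; -1 1 0)² = 1/42, sgn +1
4πI² = N·(3j₀)²·(3jₘ)² = 2/7
I = +1·√(0.285714/4π) = 0.15078601

0.150786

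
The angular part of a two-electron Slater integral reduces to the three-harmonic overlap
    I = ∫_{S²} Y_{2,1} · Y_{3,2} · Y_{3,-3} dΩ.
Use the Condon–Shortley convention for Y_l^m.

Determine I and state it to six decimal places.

Rules hold: Σm=0, L=8 even, 1≤3≤5.
N = 5·7·7 = 245
Δ = 2!·2!·4!/9! = 1/3780
Racah Σ t=0..2: t=0:+1/24 t=1:−1/4 t=2:+1/24 = -1/6
⇒ 3j(2 3 3; 0 0 0)² = 4/105, sgn +1
Racah Σ t=1..1: t=1:−1/48 = -1/48
⇒ 3j(2 3 3; 1 2 -3)² = 5/84, sgn -1
4πI² = N·(3j₀)²·(3jₘ)² = 5/9
I = -1·√(0.555556/4π) = -0.21026104

-0.210261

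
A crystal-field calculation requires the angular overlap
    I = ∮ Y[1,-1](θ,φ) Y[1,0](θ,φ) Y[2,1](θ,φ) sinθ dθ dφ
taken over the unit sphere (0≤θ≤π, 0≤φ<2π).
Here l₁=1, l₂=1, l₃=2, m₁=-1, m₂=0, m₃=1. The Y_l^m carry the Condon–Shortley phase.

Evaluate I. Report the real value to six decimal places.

m-sum 0 ✓  L=4 even ✓  0≤2≤2 ✓
Π(2lᵢ+1) = 3×3×5 = 45
triangle coeff Δ(1,1,2) = 1/30
Σ_t [0,0]: t=0:+1/1 = 1/1
(3j)²=2/15 [(1 1 2; 0 0 0)], sign=+1
Σ_t [0,0]: t=0:+1/2 = 1/2
(3j)²=1/10 [(1 1 2; -1 0 1)], sign=-1
⇒ 4πI² = 3/5
I = (-1)√(3/5/(4π)) = -0.21850969

-0.218510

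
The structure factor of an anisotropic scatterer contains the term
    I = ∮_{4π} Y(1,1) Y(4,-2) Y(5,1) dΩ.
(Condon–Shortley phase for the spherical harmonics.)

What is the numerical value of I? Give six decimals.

-0.120286

m-sum 0 ✓  L=10 even ✓  3≤5≤5 ✓
Π(2lᵢ+1) = 3×9×11 = 297
triangle coeff Δ(1,4,5) = 1/495
Σ_t [0,0]: t=0:+1/576 = 1/576
(3j)²=5/99 [(1 4 5; 0 0 0)], sign=-1
Σ_t [0,0]: t=0:+1/2880 = 1/2880
(3j)²=2/165 [(1 4 5; 1 -2 1)], sign=+1
⇒ 4πI² = 2/11
I = (-1)√(2/11/(4π)) = -0.12028562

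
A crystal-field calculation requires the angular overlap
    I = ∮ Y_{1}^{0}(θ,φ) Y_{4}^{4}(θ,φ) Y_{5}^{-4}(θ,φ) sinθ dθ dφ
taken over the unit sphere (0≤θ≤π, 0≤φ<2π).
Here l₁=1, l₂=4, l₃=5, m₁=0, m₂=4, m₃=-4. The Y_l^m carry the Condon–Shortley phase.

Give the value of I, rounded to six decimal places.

Checks pass: Σm=0; 10 even; l₃=5∈[3,5].
(2·1+1)(2·4+1)(2·5+1) = 297
Δ: 0! 2! 8! / 11! → 1/495
sum: t=0:+1/576 = 1/576
3j²(1 4 5; 0 0 0) = Δ·Π!·Σ² = 5/99  (sign -1)
sum: t=0:+1/40320 = 1/40320
3j²(1 4 5; 0 4 -4) = Δ·Π!·Σ² = 1/55  (sign -1)
combine: 4πI² = 297·5/99·1/55 = 3/11
take √, sign +1: I = 0.14731920

0.147319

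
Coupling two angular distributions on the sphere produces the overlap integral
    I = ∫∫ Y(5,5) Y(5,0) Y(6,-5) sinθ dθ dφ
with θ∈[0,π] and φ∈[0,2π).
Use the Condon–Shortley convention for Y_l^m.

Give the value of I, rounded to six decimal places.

-0.152641

Checks pass: Σm=0; 16 even; l₃=6∈[0,10].
(2·5+1)(2·5+1)(2·6+1) = 1573
Δ: 4! 6! 6! / 17! → 1/28588560
sum: t=0:+1/345600 t=1:−1/13824 t=2:+1/5184 t=3:−1/13824 t=4:+1/345600 = 7/129600
3j²(5 5 6; 0 0 0) = Δ·Π!·Σ² = 80/7293  (sign +1)
sum: t=0:+1/2073600 = 1/2073600
3j²(5 5 6; 5 0 -5) = Δ·Π!·Σ² = 15/884  (sign -1)
combine: 4πI² = 1573·80/7293·15/884 = 1100/3757
take √, sign -1: I = -0.15264086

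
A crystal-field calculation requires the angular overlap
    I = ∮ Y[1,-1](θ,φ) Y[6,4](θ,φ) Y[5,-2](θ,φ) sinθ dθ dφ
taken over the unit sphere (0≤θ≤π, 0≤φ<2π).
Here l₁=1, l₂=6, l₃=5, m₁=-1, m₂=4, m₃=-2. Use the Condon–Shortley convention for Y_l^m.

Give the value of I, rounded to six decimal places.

-1 + 4 − 2 = 1 ≠ 0: azimuthal integral kills it; I = 0

0.000000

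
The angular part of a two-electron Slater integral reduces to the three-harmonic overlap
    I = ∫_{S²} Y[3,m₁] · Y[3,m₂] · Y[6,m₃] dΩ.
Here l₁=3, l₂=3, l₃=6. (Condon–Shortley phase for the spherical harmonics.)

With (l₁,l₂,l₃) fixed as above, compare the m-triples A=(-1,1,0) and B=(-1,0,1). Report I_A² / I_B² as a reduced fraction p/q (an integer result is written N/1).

l's match ⇒ only the (l;m) 3-j factors differ between A and B.
A: triangle coeff Δ(3,3,6) = 1/12012; Σ_t [0,0]: t=0:+1/2304 = 1/2304; (3j)²=75/4004 [(3 3 6; -1 1 0)], sign=+1
B: triangle coeff Δ(3,3,6) = 1/12012; Σ_t [0,0]: t=0:+1/1728 = 1/1728; (3j)²=25/858 [(3 3 6; -1 0 1)], sign=-1
I_A²/I_B² = (75/4004)/(25/858) = 9/14

9/14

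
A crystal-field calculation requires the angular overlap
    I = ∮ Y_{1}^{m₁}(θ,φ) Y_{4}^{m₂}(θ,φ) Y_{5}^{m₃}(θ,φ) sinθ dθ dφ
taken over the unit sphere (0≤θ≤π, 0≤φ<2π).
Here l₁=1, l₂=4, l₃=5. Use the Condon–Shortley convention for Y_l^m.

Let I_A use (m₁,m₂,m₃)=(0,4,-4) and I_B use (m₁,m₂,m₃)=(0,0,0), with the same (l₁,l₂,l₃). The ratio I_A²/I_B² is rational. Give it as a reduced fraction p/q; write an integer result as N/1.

l's match ⇒ only the (l;m) 3-j factors differ between A and B.
A: triangle coeff Δ(1,4,5) = 1/495; Σ_t [0,0]: t=0:+1/40320 = 1/40320; (3j)²=1/55 [(1 4 5; 0 4 -4)], sign=-1
B: triangle coeff Δ(1,4,5) = 1/495; Σ_t [0,0]: t=0:+1/576 = 1/576; (3j)²=5/99 [(1 4 5; 0 0 0)], sign=-1
I_A²/I_B² = (1/55)/(5/99) = 9/25

9/25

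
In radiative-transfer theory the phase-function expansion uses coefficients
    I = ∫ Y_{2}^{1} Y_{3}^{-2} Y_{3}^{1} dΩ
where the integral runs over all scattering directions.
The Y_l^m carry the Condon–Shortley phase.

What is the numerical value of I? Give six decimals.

Checks pass: Σm=0; 8 even; l₃=3∈[1,5].
(2·2+1)(2·3+1)(2·3+1) = 245
Δ: 2! 2! 4! / 9! → 1/3780
sum: t=0:+1/24 t=1:−1/4 t=2:+1/24 = -1/6
3j²(2 3 3; 0 0 0) = Δ·Π!·Σ² = 4/105  (sign +1)
sum: t=0:+1/12 t=1:−1/48 = 1/16
3j²(2 3 3; 1 -2 1) = Δ·Π!·Σ² = 1/28  (sign +1)
combine: 4πI² = 245·4/105·1/28 = 1/3
take √, sign +1: I = 0.16286750

0.162868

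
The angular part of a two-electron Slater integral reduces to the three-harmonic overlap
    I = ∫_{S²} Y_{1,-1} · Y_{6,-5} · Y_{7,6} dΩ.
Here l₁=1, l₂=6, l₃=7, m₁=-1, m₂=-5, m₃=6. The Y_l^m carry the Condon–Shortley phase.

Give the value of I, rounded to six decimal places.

0.309019

m-sum 0 ✓  L=14 even ✓  5≤7≤7 ✓
Π(2lᵢ+1) = 3×13×15 = 585
triangle coeff Δ(1,6,7) = 1/1365
Σ_t [0,0]: t=0:+1/518400 = 1/518400
(3j)²=7/195 [(1 6 7; 0 0 0)], sign=-1
Σ_t [0,0]: t=0:+1/79833600 = 1/79833600
(3j)²=2/35 [(1 6 7; -1 -5 6)], sign=-1
⇒ 4πI² = 6/5
I = (+1)√(6/5/(4π)) = 0.30901936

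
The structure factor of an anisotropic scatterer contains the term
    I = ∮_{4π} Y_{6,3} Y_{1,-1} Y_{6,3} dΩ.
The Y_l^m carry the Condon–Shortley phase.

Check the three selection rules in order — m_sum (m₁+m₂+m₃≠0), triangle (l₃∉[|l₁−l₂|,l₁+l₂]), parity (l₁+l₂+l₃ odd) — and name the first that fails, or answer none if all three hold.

m_sum

azimuthal sum: 3 − 1 + 3 = 5  ✗
5 ≤ 6 ≤ 7 (triangle on l)
L = 6 + 1 + 6 = 13 (odd)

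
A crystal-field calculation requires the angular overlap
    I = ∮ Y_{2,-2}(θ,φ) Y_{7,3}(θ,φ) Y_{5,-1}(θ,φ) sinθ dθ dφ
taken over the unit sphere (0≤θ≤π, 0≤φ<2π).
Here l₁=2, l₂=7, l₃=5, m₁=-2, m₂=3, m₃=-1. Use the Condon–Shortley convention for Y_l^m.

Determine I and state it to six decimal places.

-0.164220

m-sum 0 ✓  L=14 even ✓  5≤5≤9 ✓
Π(2lᵢ+1) = 5×15×11 = 825
triangle coeff Δ(2,7,5) = 1/15015
Σ_t [2,2]: t=2:+1/57600 = 1/57600
(3j)²=21/715 [(2 7 5; 0 0 0)], sign=-1
Σ_t [4,4]: t=4:+1/414720 = 1/414720
(3j)²=2/143 [(2 7 5; -2 3 -1)], sign=+1
⇒ 4πI² = 630/1859
I = (-1)√(630/1859/(4π)) = -0.16421985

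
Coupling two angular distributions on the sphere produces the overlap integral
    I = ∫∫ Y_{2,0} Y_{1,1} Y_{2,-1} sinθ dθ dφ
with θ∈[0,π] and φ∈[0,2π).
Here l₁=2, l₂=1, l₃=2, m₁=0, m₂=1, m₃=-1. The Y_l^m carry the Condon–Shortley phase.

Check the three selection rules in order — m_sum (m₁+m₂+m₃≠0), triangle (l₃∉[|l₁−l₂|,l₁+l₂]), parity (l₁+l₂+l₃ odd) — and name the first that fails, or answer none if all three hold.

azimuthal sum: 0 + 1 − 1 = 0  ✓
1 ≤ 2 ≤ 3 (triangle on l)  ✓
L = 2 + 1 + 2 = 5 (odd)  ✗

parity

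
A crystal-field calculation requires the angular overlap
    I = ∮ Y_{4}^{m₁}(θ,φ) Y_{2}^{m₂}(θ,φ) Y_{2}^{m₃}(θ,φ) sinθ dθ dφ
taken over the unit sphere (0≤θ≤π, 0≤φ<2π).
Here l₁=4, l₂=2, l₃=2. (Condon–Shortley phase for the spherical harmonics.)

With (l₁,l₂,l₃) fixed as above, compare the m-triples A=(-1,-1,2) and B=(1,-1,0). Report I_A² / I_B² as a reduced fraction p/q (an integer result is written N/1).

1/6

Shared (l₁,l₂,l₃)=(4,2,2): N and (l;000)² cancel in I_A²/I_B².
A: Δ = 4!·4!·0!/9! = 1/630; Racah Σ t=1..1: t=1:−1/144 = -1/144; ⇒ 3j(4 2 2; -1 -1 2)² = 1/126, sgn -1
B: Δ = 4!·4!·0!/9! = 1/630; Racah Σ t=1..1: t=1:−1/24 = -1/24; ⇒ 3j(4 2 2; 1 -1 0)² = 1/21, sgn -1
I_A²/I_B² = (1/126)/(1/21) = 1/6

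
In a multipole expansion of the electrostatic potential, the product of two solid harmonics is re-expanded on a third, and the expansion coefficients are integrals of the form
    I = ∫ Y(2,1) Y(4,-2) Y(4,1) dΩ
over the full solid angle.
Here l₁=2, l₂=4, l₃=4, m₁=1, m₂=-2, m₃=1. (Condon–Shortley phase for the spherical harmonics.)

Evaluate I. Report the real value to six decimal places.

m-sum 0 ✓  L=10 even ✓  2≤4≤6 ✓
Π(2lᵢ+1) = 5×9×9 = 405
triangle coeff Δ(2,4,4) = 1/13860
Σ_t [0,2]: t=0:+1/192 t=1:−1/36 t=2:+1/192 = -5/288
(3j)²=20/693 [(2 4 4; 0 0 0)], sign=-1
Σ_t [0,1]: t=0:+1/96 t=1:−1/240 = 1/160
(3j)²=27/1540 [(2 4 4; 1 -2 1)], sign=-1
⇒ 4πI² = 1215/5929
I = (+1)√(1215/5929/(4π)) = 0.12770047

0.127700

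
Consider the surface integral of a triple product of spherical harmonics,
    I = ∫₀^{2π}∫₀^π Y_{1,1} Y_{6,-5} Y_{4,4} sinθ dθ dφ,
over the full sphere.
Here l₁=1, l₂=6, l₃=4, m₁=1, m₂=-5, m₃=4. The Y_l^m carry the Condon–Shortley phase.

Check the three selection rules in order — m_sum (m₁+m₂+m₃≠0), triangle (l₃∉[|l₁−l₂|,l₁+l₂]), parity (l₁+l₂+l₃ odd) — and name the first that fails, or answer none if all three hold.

m₁+m₂+m₃ = 1 − 5 + 4 = 0  ✓
triangle: |1−6|=5 ≤ l₃=4 ≤ 1+6=7  ✗
parity: l₁+l₂+l₃ = 11 is odd

triangle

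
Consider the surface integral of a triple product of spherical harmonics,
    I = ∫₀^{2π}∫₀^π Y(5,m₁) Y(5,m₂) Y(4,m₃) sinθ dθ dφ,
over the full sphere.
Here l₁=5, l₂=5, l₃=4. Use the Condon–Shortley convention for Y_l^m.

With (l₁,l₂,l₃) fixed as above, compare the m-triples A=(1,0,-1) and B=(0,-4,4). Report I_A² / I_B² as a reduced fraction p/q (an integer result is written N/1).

1/6

Shared (l₁,l₂,l₃)=(5,5,4): N and (l;000)² cancel in I_A²/I_B².
A: Δ = 6!·4!·4!/15! = 1/3153150; Racah Σ t=1..4: t=1:−1/17280 t=2:+1/1152 t=3:−1/864 t=4:+1/6912 = -7/34560; ⇒ 3j(5 5 4; 1 0 -1)² = 1/429, sgn +1
B: Δ = 6!·4!·4!/15! = 1/3153150; Racah Σ t=1..1: t=1:−1/69120 = -1/69120; ⇒ 3j(5 5 4; 0 -4 4)² = 2/143, sgn -1
I_A²/I_B² = (1/429)/(2/143) = 1/6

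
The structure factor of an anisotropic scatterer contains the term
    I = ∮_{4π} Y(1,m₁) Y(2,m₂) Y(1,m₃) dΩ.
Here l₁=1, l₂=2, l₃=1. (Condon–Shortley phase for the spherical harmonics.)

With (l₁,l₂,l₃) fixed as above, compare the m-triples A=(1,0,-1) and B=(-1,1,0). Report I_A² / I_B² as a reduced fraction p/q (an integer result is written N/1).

1/3

Same 1,2,1: normalisation and zero-m 3j drop out of the ratio.
A: Δ: 2! 0! 2! / 5! → 1/30; sum: t=0:+1/4 = 1/4; 3j²(1 2 1; 1 0 -1) = Δ·Π!·Σ² = 1/30  (sign +1)
B: Δ: 2! 0! 2! / 5! → 1/30; sum: t=2:+1/2 = 1/2; 3j²(1 2 1; -1 1 0) = Δ·Π!·Σ² = 1/10  (sign -1)
I_A²/I_B² = (1/30)/(1/10) = 1/3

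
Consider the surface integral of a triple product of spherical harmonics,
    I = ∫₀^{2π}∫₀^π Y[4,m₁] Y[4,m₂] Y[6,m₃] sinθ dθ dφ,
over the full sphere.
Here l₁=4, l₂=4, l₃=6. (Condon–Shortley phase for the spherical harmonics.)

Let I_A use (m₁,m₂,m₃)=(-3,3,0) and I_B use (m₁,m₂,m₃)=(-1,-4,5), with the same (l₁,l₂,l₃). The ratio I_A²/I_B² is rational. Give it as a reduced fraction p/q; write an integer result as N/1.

289/792

Same 4,4,6: normalisation and zero-m 3j drop out of the ratio.
A: Δ: 2! 6! 6! / 15! → 1/1261260; sum: t=1:−1/518400 t=2:+1/28800 = 17/518400; 3j²(4 4 6; -3 3 0) = Δ·Π!·Σ² = 289/25740  (sign +1)
B: Δ: 2! 6! 6! / 15! → 1/1261260; sum: t=0:+1/172800 = 1/172800; 3j²(4 4 6; -1 -4 5) = Δ·Π!·Σ² = 2/65  (sign -1)
I_A²/I_B² = (289/25740)/(2/65) = 289/792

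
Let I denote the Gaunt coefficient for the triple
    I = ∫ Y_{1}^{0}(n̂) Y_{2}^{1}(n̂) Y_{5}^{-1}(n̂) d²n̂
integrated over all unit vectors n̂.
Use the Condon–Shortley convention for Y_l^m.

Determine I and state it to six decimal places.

l₃=5 ∉ [1,3] — triangle fails ⇒ I = 0

0.000000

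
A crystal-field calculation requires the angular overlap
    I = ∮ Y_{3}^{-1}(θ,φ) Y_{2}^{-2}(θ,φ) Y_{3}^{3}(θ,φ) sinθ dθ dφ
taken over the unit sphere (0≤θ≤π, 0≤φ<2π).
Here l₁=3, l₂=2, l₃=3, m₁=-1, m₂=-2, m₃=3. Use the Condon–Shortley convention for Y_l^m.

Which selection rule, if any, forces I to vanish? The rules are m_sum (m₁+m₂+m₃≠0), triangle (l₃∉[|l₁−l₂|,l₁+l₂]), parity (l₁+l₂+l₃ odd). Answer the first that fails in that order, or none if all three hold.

Σmᵢ = 0  ✓
l₃∈[|l₁−l₂|,l₁+l₂]=[1,5], have l₃=3  ✓
Σlᵢ = 8 ⇒ even  ✓

none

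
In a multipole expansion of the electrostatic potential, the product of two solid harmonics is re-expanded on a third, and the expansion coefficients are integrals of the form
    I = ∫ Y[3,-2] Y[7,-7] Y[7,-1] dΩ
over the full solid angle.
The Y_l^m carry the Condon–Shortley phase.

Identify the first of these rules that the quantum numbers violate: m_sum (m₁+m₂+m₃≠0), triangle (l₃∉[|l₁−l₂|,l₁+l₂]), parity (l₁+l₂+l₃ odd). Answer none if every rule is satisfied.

m_sum

azimuthal sum: -2 − 7 − 1 = -10  ✗
4 ≤ 7 ≤ 10 (triangle on l)
L = 3 + 7 + 7 = 17 (odd)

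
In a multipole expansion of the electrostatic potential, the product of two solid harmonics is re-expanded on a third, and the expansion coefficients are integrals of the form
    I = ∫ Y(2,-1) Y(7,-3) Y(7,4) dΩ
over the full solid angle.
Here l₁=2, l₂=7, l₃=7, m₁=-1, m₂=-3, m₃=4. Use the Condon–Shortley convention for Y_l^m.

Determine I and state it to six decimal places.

0.162315

m-sum 0 ✓  L=16 even ✓  5≤7≤9 ✓
Π(2lᵢ+1) = 5×15×15 = 1125
triangle coeff Δ(2,7,7) = 1/185640
Σ_t [0,2]: t=0:+1/2419200 t=1:−1/518400 t=2:+1/2419200 = -1/907200
(3j)²=56/3315 [(2 7 7; 0 0 0)], sign=+1
Σ_t [1,2]: t=1:−1/4354560 t=2:+1/14515200 = -1/6220800
(3j)²=77/4420 [(2 7 7; -1 -3 4)], sign=+1
⇒ 4πI² = 16170/48841
I = (+1)√(16170/48841/(4π)) = 0.16231468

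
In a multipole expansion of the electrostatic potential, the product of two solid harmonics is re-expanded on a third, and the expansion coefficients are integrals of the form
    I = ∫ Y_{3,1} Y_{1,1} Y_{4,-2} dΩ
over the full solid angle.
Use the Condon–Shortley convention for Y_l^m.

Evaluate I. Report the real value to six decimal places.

0.238414

Checks pass: Σm=0; 8 even; l₃=4∈[2,4].
(2·3+1)(2·1+1)(2·4+1) = 189
Δ: 0! 6! 2! / 9! → 1/252
sum: t=0:+1/36 = 1/36
3j²(3 1 4; 0 0 0) = Δ·Π!·Σ² = 4/63  (sign +1)
sum: t=0:+1/96 = 1/96
3j²(3 1 4; 1 1 -2) = Δ·Π!·Σ² = 5/84  (sign +1)
combine: 4πI² = 189·4/63·5/84 = 5/7
take √, sign +1: I = 0.23841361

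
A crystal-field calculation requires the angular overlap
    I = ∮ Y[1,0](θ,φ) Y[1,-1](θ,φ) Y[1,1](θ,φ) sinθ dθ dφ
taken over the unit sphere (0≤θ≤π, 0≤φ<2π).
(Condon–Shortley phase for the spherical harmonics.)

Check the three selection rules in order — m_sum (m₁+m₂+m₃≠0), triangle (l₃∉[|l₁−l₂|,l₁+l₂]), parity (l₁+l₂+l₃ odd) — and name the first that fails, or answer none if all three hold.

Σmᵢ = 0  ✓
l₃∈[|l₁−l₂|,l₁+l₂]=[0,2], have l₃=1  ✓
Σlᵢ = 3 ⇒ odd  ✗

parity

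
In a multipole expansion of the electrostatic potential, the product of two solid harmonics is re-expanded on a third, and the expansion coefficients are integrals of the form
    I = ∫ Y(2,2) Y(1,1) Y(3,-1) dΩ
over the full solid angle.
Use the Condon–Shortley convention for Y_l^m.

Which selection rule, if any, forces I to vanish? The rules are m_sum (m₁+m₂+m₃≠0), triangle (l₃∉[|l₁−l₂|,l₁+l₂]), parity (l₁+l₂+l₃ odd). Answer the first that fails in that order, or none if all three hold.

m₁+m₂+m₃ = 2 + 1 − 1 = 2  ✗
triangle: |2−1|=1 ≤ l₃=3 ≤ 2+1=3
parity: l₁+l₂+l₃ = 6 is even

m_sum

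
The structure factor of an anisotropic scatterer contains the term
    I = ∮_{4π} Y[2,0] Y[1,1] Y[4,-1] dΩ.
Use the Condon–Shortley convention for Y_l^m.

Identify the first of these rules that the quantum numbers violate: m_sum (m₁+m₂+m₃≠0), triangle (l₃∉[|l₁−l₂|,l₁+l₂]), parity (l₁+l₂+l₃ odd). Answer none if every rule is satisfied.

Σmᵢ = 0  ✓
l₃∈[|l₁−l₂|,l₁+l₂]=[1,3], have l₃=4  ✗
Σlᵢ = 7 ⇒ odd

triangle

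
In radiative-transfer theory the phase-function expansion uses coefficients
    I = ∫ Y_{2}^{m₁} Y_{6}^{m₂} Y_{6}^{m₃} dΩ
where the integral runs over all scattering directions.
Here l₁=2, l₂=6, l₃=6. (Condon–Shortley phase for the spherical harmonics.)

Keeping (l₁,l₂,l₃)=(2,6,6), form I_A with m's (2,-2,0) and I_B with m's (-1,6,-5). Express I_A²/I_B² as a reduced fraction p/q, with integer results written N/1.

140/121

l's match ⇒ only the (l;m) 3-j factors differ between A and B.
A: triangle coeff Δ(2,6,6) = 1/90090; Σ_t [0,0]: t=0:+1/69120 = 1/69120; (3j)²=4/143 [(2 6 6; 2 -2 0)], sign=+1
B: triangle coeff Δ(2,6,6) = 1/90090; Σ_t [2,2]: t=2:+1/7257600 = 1/7257600; (3j)²=11/455 [(2 6 6; -1 6 -5)], sign=-1
I_A²/I_B² = (4/143)/(11/455) = 140/121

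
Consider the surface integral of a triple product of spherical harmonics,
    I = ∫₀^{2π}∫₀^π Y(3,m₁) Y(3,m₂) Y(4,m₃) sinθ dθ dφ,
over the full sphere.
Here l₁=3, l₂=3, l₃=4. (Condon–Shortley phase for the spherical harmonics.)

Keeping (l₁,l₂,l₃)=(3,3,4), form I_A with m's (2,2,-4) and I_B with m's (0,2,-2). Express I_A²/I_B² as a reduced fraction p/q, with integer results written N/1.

Shared (l₁,l₂,l₃)=(3,3,4): N and (l;000)² cancel in I_A²/I_B².
A: Δ = 2!·4!·4!/11! = 1/34650; Racah Σ t=1..1: t=1:−1/576 = -1/576; ⇒ 3j(3 3 4; 2 2 -4)² = 5/99, sgn -1
B: Δ = 2!·4!·4!/11! = 1/34650; Racah Σ t=1..2: t=1:−1/96 t=2:+1/72 = 1/288; ⇒ 3j(3 3 4; 0 2 -2)² = 1/462, sgn +1
I_A²/I_B² = (5/99)/(1/462) = 70/3

70/3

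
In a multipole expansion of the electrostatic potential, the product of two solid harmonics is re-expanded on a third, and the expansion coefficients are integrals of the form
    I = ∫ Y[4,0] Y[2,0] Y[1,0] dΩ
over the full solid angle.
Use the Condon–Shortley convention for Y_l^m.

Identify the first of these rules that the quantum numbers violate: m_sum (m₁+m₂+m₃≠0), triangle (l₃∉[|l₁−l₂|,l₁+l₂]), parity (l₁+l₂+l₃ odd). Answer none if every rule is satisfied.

m₁+m₂+m₃ = 0 + 0 + 0 = 0  ✓
triangle: |4−2|=2 ≤ l₃=1 ≤ 4+2=6  ✗
parity: l₁+l₂+l₃ = 7 is odd

triangle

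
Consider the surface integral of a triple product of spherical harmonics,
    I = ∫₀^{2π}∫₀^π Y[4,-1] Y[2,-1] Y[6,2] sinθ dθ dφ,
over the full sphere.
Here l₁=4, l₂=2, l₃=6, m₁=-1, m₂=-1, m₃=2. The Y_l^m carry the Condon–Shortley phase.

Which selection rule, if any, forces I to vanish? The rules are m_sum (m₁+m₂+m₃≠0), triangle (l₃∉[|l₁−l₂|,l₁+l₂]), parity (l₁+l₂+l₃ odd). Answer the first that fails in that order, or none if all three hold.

azimuthal sum: -1 − 1 + 2 = 0  ✓
2 ≤ 6 ≤ 6 (triangle on l)  ✓
L = 4 + 2 + 6 = 12 (even)  ✓

none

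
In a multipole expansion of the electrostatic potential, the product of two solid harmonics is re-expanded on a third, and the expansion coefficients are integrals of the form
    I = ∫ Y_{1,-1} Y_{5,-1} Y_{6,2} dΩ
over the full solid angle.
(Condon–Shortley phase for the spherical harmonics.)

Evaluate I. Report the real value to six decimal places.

Rules hold: Σm=0, L=12 even, 4≤6≤6.
N = 3·11·13 = 429
Δ = 0!·2!·10!/13! = 1/858
Racah Σ t=0..0: t=0:+1/14400 = 1/14400
⇒ 3j(1 5 6; 0 0 0)² = 6/143, sgn +1
Racah Σ t=0..0: t=0:+1/34560 = 1/34560
⇒ 3j(1 5 6; -1 -1 2)² = 14/429, sgn +1
4πI² = N·(3j₀)²·(3jₘ)² = 84/143
I = +1·√(0.587413/4π) = 0.21620548

0.216205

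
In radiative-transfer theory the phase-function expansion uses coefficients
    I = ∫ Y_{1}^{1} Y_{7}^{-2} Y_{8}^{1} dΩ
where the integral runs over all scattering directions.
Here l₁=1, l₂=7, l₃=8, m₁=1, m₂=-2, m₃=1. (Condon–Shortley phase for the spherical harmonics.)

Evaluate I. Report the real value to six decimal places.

Checks pass: Σm=0; 16 even; l₃=8∈[6,8].
(2·1+1)(2·7+1)(2·8+1) = 765
Δ: 0! 2! 14! / 17! → 1/2040
sum: t=0:+1/25401600 = 1/25401600
3j²(1 7 8; 0 0 0) = Δ·Π!·Σ² = 8/255  (sign +1)
sum: t=0:+1/87091200 = 1/87091200
3j²(1 7 8; 1 -2 1) = Δ·Π!·Σ² = 7/680  (sign -1)
combine: 4πI² = 765·8/255·7/680 = 21/85
take √, sign -1: I = -0.14021525

-0.140215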